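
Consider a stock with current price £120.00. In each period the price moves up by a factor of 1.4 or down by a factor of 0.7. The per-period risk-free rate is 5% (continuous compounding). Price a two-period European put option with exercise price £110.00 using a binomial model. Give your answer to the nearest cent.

£11.50

Risk-neutral probability p = (e^0.05 − 0.7)/(1.4 − 0.7) = 0.3513/0.7000 = 0.5018
Terminal stock prices: S_uu = 235.2, S_ud = 117.6, S_dd = 58.8
Terminal payoffs (K − S): max(-125.2, 0) = 0, max(-7.6, 0) = 0, max(51.2, 0) = 51.2
Node u (S = 168): V_u = e^(−0.05)·[0.5018·0.0000 + 0.4982·0.0000] = 0.0000
Node d (S = 84): V_d = e^(−0.05)·[0.5018·0.0000 + 0.4982·51.2000] = 24.2630
Node 0 (S = 120): V_0 = e^(−0.05)·[0.5018·0.0000 + 0.4982·24.2630] = 11.4979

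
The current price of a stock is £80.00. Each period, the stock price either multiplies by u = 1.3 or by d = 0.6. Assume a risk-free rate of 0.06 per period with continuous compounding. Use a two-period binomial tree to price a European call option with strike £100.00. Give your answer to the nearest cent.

£13.59

Risk-neutral probability p = (e^0.06 − 0.6)/(1.3 − 0.6) = 0.4618/0.7000 = 0.6598
Terminal stock prices: S_uu = 135.2, S_ud = 62.4, S_dd = 28.8
Terminal payoffs (S − K): max(35.2, 0) = 35.2, max(-37.6, 0) = 0, max(-71.2, 0) = 0
Node u (S = 104): V_u = e^(−0.06)·[0.6598·35.2000 + 0.3402·0.0000] = 21.8713
Node d (S = 48): V_d = e^(−0.06)·[0.6598·0.0000 + 0.3402·0.0000] = 0.0000
Node 0 (S = 80): V_0 = e^(−0.06)·[0.6598·21.8713 + 0.3402·0.0000] = 13.5896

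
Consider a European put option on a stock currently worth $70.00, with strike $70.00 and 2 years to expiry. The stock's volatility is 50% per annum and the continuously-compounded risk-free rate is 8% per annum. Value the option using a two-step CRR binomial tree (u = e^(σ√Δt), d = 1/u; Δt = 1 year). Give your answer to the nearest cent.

CRR parameters: u = e^(σ√Δt) = e^(0.5·√1) = 1.6487, d = 1/u = 0.6065
Per-period rate: rΔt = 0.08·1 = 0.08, so R = e^0.08 = 1.0833
Risk-neutral probability p = (e^0.08 − 0.6065)/(1.6487 − 0.6065) = 0.4768/1.0422 = 0.4575
Terminal stock prices: S_uu = 190.3, S_ud = 70, S_dd = 25.75
Terminal payoffs (K − S): max(-120.3, 0) = 0, max(0, 0) = 0, max(44.25, 0) = 44.25
Node u (S = 115.4): V_u = e^(−0.08)·[0.4575·0.0000 + 0.5425·0.0000] = 0.0000
Node d (S = 42.46): V_d = e^(−0.08)·[0.4575·0.0000 + 0.5425·44.2484] = 22.1610
Node 0 (S = 70): V_0 = e^(−0.08)·[0.4575·0.0000 + 0.5425·22.1610] = 11.0989

$11.10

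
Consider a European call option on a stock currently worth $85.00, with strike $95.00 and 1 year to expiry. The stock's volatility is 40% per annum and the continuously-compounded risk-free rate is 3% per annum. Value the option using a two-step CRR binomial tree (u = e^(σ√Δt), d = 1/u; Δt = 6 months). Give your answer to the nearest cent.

$11.03

CRR parameters: u = e^(σ√Δt) = e^(0.4·√0.5) = 1.3269, d = 1/u = 0.7536
Per-period rate: rΔt = 0.03·0.5 = 0.015, so R = e^0.015 = 1.0151
Risk-neutral probability p = (e^0.015 − 0.7536)/(1.3269 − 0.7536) = 0.2615/0.5733 = 0.4561
Terminal stock prices: S_uu = 149.7, S_ud = 85, S_dd = 48.28
Terminal payoffs (S − K): max(54.66, 0) = 54.66, max(-10, 0) = 0, max(-46.72, 0) = 0
Node u (S = 112.8): V_u = e^(−0.015)·[0.4561·54.6556 + 0.5439·0.0000] = 24.5584
Node d (S = 64.06): V_d = e^(−0.015)·[0.4561·0.0000 + 0.5439·0.0000] = 0.0000
Node 0 (S = 85): V_0 = e^(−0.015)·[0.4561·24.5584 + 0.5439·0.0000] = 11.0348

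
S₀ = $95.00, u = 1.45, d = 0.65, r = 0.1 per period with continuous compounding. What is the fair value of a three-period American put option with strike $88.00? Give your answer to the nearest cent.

$12.57

Risk-neutral probability p = (e^0.1 − 0.65)/(1.45 − 0.65) = 0.4552/0.8000 = 0.5690
Terminal stock prices: S_uuu = 289.6, S_uud = 129.8, S_udd = 58.2, S_ddd = 26.09
Terminal payoffs (K − S): max(-201.6, 0) = 0, max(-41.83, 0) = 0, max(29.8, 0) = 29.8, max(61.91, 0) = 61.91
Node uu (S = 199.7): continuation = e^(−0.1)·[0.5690·0.0000 + 0.4310·0.0000] = 0.0000; exercise value = 0.0000 ≤ continuation, so V_uu = 0.0000
Node ud (S = 89.54): continuation = e^(−0.1)·[0.5690·0.0000 + 0.4310·29.8006] = 11.6228; exercise value = 0.0000 ≤ continuation, so V_ud = 11.6228
Node dd (S = 40.14): continuation = e^(−0.1)·[0.5690·29.8006 + 0.4310·61.9106] = 39.4882; exercise value = 47.8625 > continuation, so V_dd = 47.8625 (exercise)
Node u (S = 137.8): continuation = e^(−0.1)·[0.5690·0.0000 + 0.4310·11.6228] = 4.5331; exercise value = 0.0000 ≤ continuation, so V_u = 4.5331
Node d (S = 61.75): continuation = e^(−0.1)·[0.5690·11.6228 + 0.4310·47.8625] = 24.6509; exercise value = 26.2500 > continuation, so V_d = 26.2500 (exercise)
Node 0 (S = 95): continuation = e^(−0.1)·[0.5690·4.5331 + 0.4310·26.2500] = 12.5717; exercise value = 0.0000 ≤ continuation, so V_0 = 12.5717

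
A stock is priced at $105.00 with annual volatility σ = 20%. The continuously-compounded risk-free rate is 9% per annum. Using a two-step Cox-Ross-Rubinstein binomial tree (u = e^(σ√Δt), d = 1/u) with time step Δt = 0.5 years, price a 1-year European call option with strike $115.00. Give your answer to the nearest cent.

$8.74

CRR parameters: u = e^(σ√Δt) = e^(0.2·√0.5) = 1.1519, d = 1/u = 0.8681
Per-period rate: rΔt = 0.09·0.5 = 0.045, so R = e^0.045 = 1.0460
Risk-neutral probability p = (e^0.045 − 0.8681)/(1.1519 − 0.8681) = 0.1779/0.2838 = 0.6269
Terminal stock prices: S_uu = 139.3, S_ud = 105, S_dd = 79.13
Terminal payoffs (S − K): max(24.32, 0) = 24.32, max(-10, 0) = 0, max(-35.87, 0) = 0
Node u (S = 121): V_u = e^(−0.045)·[0.6269·24.3241 + 0.3731·0.0000] = 14.5777
Node d (S = 91.15): V_d = e^(−0.045)·[0.6269·0.0000 + 0.3731·0.0000] = 0.0000
Node 0 (S = 105): V_0 = e^(−0.045)·[0.6269·14.5777 + 0.3731·0.0000] = 8.7366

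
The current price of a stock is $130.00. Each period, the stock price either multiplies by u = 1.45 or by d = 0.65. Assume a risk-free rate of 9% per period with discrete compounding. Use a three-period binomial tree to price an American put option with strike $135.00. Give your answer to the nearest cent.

Risk-neutral probability p = (1 + 0.09 − 0.65)/(1.45 − 0.65) = 0.4400/0.8000 = 0.5500
Terminal stock prices: S_uuu = 396.3, S_uud = 177.7, S_udd = 79.64, S_ddd = 35.7
Terminal payoffs (K − S): max(-261.3, 0) = 0, max(-42.66, 0) = 0, max(55.36, 0) = 55.36, max(99.3, 0) = 99.3
Node uu (S = 273.3): continuation = 1/1.09·[0.5500·0.0000 + 0.4500·0.0000] = 0.0000; exercise value = 0.0000 ≤ continuation, so V_uu = 0.0000
Node ud (S = 122.5): continuation = 1/1.09·[0.5500·0.0000 + 0.4500·55.3587] = 22.8545; exercise value = 12.4750 ≤ continuation, so V_ud = 22.8545
Node dd (S = 54.93): continuation = 1/1.09·[0.5500·55.3587 + 0.4500·99.2987] = 68.9282; exercise value = 80.0750 > continuation, so V_dd = 80.0750 (exercise)
Node u (S = 188.5): continuation = 1/1.09·[0.5500·0.0000 + 0.4500·22.8545] = 9.4354; exercise value = 0.0000 ≤ continuation, so V_u = 9.4354
Node d (S = 84.5): continuation = 1/1.09·[0.5500·22.8545 + 0.4500·80.0750] = 44.5906; exercise value = 50.5000 > continuation, so V_d = 50.5000 (exercise)
Node 0 (S = 130): continuation = 1/1.09·[0.5500·9.4354 + 0.4500·50.5000] = 25.6096; exercise value = 5.0000 ≤ continuation, so V_0 = 25.6096

$25.61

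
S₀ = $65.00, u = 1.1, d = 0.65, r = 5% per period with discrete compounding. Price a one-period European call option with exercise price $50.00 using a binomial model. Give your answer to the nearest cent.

Risk-neutral probability p = (1 + 0.05 − 0.65)/(1.1 − 0.65) = 0.4000/0.4500 = 0.8889
Terminal stock prices: S_u = 71.5, S_d = 42.25
Terminal payoffs (S − K): max(21.5, 0) = 21.5, max(-7.75, 0) = 0
Node 0 (S = 65): V_0 = 1/1.05·[0.8889·21.5000 + 0.1111·0.0000] = 18.2011

$18.20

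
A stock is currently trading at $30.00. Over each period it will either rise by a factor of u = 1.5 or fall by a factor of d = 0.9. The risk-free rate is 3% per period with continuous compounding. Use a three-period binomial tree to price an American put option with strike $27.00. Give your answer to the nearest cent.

$2.25

Risk-neutral probability p = (e^0.03 − 0.9)/(1.5 − 0.9) = 0.1305/0.6000 = 0.2174
Terminal stock prices: S_uuu = 101.2, S_uud = 60.75, S_udd = 36.45, S_ddd = 21.87
Terminal payoffs (K − S): max(-74.25, 0) = 0, max(-33.75, 0) = 0, max(-9.45, 0) = 0, max(5.13, 0) = 5.13
Node uu (S = 67.5): continuation = e^(−0.03)·[0.2174·0.0000 + 0.7826·0.0000] = 0.0000; exercise value = 0.0000 ≤ continuation, so V_uu = 0.0000
Node ud (S = 40.5): continuation = e^(−0.03)·[0.2174·0.0000 + 0.7826·0.0000] = 0.0000; exercise value = 0.0000 ≤ continuation, so V_ud = 0.0000
Node dd (S = 24.3): continuation = e^(−0.03)·[0.2174·0.0000 + 0.7826·5.1300] = 3.8960; exercise value = 2.7000 ≤ continuation, so V_dd = 3.8960
Node u (S = 45): continuation = e^(−0.03)·[0.2174·0.0000 + 0.7826·0.0000] = 0.0000; exercise value = 0.0000 ≤ continuation, so V_u = 0.0000
Node d (S = 27): continuation = e^(−0.03)·[0.2174·0.0000 + 0.7826·3.8960] = 2.9588; exercise value = 0.0000 ≤ continuation, so V_d = 2.9588
Node 0 (S = 30): continuation = e^(−0.03)·[0.2174·0.0000 + 0.7826·2.9588] = 2.2470; exercise value = 0.0000 ≤ continuation, so V_0 = 2.2470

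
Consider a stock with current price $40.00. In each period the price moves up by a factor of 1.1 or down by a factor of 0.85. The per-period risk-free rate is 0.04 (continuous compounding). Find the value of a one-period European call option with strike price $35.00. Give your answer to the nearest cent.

Risk-neutral probability p = (e^0.04 − 0.85)/(1.1 − 0.85) = 0.1908/0.2500 = 0.7632
Terminal stock prices: S_u = 44, S_d = 34
Terminal payoffs (S − K): max(9, 0) = 9, max(-1, 0) = 0
Node 0 (S = 40): V_0 = e^(−0.04)·[0.7632·9.0000 + 0.2368·0.0000] = 6.5998

$6.60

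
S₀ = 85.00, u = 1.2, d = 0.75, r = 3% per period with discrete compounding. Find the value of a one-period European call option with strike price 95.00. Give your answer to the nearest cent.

4.23

Risk-neutral probability p = (1 + 0.03 − 0.75)/(1.2 − 0.75) = 0.2800/0.4500 = 0.6222
Terminal stock prices: S_u = 102, S_d = 63.75
Terminal payoffs (S − K): max(7, 0) = 7, max(-31.25, 0) = 0
Node 0 (S = 85): V_0 = 1/1.03·[0.6222·7.0000 + 0.3778·0.0000] = 4.2287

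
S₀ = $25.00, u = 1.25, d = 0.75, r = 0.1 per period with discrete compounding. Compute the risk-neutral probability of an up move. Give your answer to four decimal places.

Risk-neutral probability p = (1 + 0.1 − 0.75)/(1.25 − 0.75) = 0.3500/0.5000 = 0.7000

p = 0.7000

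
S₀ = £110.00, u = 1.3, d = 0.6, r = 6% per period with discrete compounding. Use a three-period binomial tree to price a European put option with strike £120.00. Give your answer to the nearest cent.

Risk-neutral probability p = (1 + 0.06 − 0.6)/(1.3 − 0.6) = 0.4600/0.7000 = 0.6571
Terminal stock prices: S_uuu = 241.7, S_uud = 111.5, S_udd = 51.48, S_ddd = 23.76
Terminal payoffs (K − S): max(-121.7, 0) = 0, max(8.46, 0) = 8.46, max(68.52, 0) = 68.52, max(96.24, 0) = 96.24
Node uu (S = 185.9): V_uu = 1/1.06·[0.6571·0.0000 + 0.3429·8.4600] = 2.7364
Node ud (S = 85.8): V_ud = 1/1.06·[0.6571·8.4600 + 0.3429·68.5200] = 27.4075
Node dd (S = 39.6): V_dd = 1/1.06·[0.6571·68.5200 + 0.3429·96.2400] = 73.6075
Node u (S = 143): V_u = 1/1.06·[0.6571·2.7364 + 0.3429·27.4075] = 10.5614
Node d (S = 66): V_d = 1/1.06·[0.6571·27.4075 + 0.3429·73.6075] = 40.7996
Node 0 (S = 110): V_0 = 1/1.06·[0.6571·10.5614 + 0.3429·40.7996] = 19.7441

£19.74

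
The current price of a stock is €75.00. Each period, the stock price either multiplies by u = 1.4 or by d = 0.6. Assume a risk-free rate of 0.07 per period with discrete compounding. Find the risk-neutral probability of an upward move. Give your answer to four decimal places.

Risk-neutral probability p = (1 + 0.07 − 0.6)/(1.4 − 0.6) = 0.4700/0.8000 = 0.5875

p = 0.5875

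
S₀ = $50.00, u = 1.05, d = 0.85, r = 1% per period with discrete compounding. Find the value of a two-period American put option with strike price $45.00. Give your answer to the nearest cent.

$0.55

Risk-neutral probability p = (1 + 0.01 − 0.85)/(1.05 − 0.85) = 0.1600/0.2000 = 0.8000
Terminal stock prices: S_uu = 55.12, S_ud = 44.62, S_dd = 36.12
Terminal payoffs (K − S): max(-10.12, 0) = 0, max(0.375, 0) = 0.375, max(8.875, 0) = 8.875
Node u (S = 52.5): continuation = 1/1.01·[0.8000·0.0000 + 0.2000·0.3750] = 0.0743; exercise value = 0.0000 ≤ continuation, so V_u = 0.0743
Node d (S = 42.5): continuation = 1/1.01·[0.8000·0.3750 + 0.2000·8.8750] = 2.0545; exercise value = 2.5000 > continuation, so V_d = 2.5000 (exercise)
Node 0 (S = 50): continuation = 1/1.01·[0.8000·0.0743 + 0.2000·2.5000] = 0.5539; exercise value = 0.0000 ≤ continuation, so V_0 = 0.5539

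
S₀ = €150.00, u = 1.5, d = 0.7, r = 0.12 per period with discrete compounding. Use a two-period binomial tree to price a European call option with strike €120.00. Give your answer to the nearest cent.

€62.70

Risk-neutral probability p = (1 + 0.12 − 0.7)/(1.5 − 0.7) = 0.4200/0.8000 = 0.5250
Terminal stock prices: S_uu = 337.5, S_ud = 157.5, S_dd = 73.5
Terminal payoffs (S − K): max(217.5, 0) = 217.5, max(37.5, 0) = 37.5, max(-46.5, 0) = 0
Node u (S = 225): V_u = 1/1.12·[0.5250·217.5000 + 0.4750·37.5000] = 117.8571
Node d (S = 105): V_d = 1/1.12·[0.5250·37.5000 + 0.4750·0.0000] = 17.5781
Node 0 (S = 150): V_0 = 1/1.12·[0.5250·117.8571 + 0.4750·17.5781] = 62.7005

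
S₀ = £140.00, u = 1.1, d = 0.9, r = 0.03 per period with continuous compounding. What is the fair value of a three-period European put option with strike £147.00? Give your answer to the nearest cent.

£6.54

Risk-neutral probability p = (e^0.03 − 0.9)/(1.1 − 0.9) = 0.1305/0.2000 = 0.6523
Terminal stock prices: S_uuu = 186.3, S_uud = 152.5, S_udd = 124.7, S_ddd = 102.1
Terminal payoffs (K − S): max(-39.34, 0) = 0, max(-5.46, 0) = 0, max(22.26, 0) = 22.26, max(44.94, 0) = 44.94
Node uu (S = 169.4): V_uu = e^(−0.03)·[0.6523·0.0000 + 0.3477·0.0000] = 0.0000
Node ud (S = 138.6): V_ud = e^(−0.03)·[0.6523·0.0000 + 0.3477·22.2600] = 7.5116
Node dd (S = 113.4): V_dd = e^(−0.03)·[0.6523·22.2600 + 0.3477·44.9400] = 29.2555
Node u (S = 154): V_u = e^(−0.03)·[0.6523·0.0000 + 0.3477·7.5116] = 2.5348
Node d (S = 126): V_d = e^(−0.03)·[0.6523·7.5116 + 0.3477·29.2555] = 14.6271
Node 0 (S = 140): V_0 = e^(−0.03)·[0.6523·2.5348 + 0.3477·14.6271] = 6.5404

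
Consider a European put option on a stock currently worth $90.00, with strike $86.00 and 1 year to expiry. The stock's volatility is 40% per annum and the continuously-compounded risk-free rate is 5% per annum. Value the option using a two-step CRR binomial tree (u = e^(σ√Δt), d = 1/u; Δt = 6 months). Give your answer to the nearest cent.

CRR parameters: u = e^(σ√Δt) = e^(0.4·√0.5) = 1.3269, d = 1/u = 0.7536
Per-period rate: rΔt = 0.05·0.5 = 0.025, so R = e^0.025 = 1.0253
Risk-neutral probability p = (e^0.025 − 0.7536)/(1.3269 − 0.7536) = 0.2717/0.5733 = 0.4739
Terminal stock prices: S_uu = 158.5, S_ud = 90, S_dd = 51.12
Terminal payoffs (K − S): max(-72.46, 0) = 0, max(-4, 0) = 0, max(34.88, 0) = 34.88
Node u (S = 119.4): V_u = e^(−0.025)·[0.4739·0.0000 + 0.5261·0.0000] = 0.0000
Node d (S = 67.83): V_d = e^(−0.025)·[0.4739·0.0000 + 0.5261·34.8826] = 17.8981
Node 0 (S = 90): V_0 = e^(−0.025)·[0.4739·0.0000 + 0.5261·17.8981] = 9.1834

$9.18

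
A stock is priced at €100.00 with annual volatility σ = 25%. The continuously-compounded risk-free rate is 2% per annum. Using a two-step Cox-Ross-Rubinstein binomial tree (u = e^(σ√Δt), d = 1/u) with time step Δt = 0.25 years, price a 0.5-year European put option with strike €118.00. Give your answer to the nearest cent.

CRR parameters: u = e^(σ√Δt) = e^(0.25·√0.25) = 1.1331, d = 1/u = 0.8825
Per-period rate: rΔt = 0.02·0.25 = 0.005, so R = e^0.005 = 1.0050
Risk-neutral probability p = (e^0.005 − 0.8825)/(1.1331 − 0.8825) = 0.1225/0.2507 = 0.4888
Terminal stock prices: S_uu = 128.4, S_ud = 100, S_dd = 77.88
Terminal payoffs (K − S): max(-10.4, 0) = 0, max(18, 0) = 18, max(40.12, 0) = 40.12
Node u (S = 113.3): V_u = e^(−0.005)·[0.4888·0.0000 + 0.5112·18.0000] = 9.1559
Node d (S = 88.25): V_d = e^(−0.005)·[0.4888·18.0000 + 0.5112·40.1199] = 29.1618
Node 0 (S = 100): V_0 = e^(−0.005)·[0.4888·9.1559 + 0.5112·29.1618] = 19.2865

€19.29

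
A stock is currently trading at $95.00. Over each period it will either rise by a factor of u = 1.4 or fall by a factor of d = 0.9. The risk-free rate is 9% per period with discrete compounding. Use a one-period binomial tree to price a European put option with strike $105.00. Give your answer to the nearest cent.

$11.09

Risk-neutral probability p = (1 + 0.09 − 0.9)/(1.4 − 0.9) = 0.1900/0.5000 = 0.3800
Terminal stock prices: S_u = 133, S_d = 85.5
Terminal payoffs (K − S): max(-28, 0) = 0, max(19.5, 0) = 19.5
Node 0 (S = 95): V_0 = 1/1.09·[0.3800·0.0000 + 0.6200·19.5000] = 11.0917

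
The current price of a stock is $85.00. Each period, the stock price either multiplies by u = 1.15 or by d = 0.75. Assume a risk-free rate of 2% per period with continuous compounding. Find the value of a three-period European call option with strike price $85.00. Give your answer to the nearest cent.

Risk-neutral probability p = (e^0.02 − 0.75)/(1.15 − 0.75) = 0.2702/0.4000 = 0.6755
Terminal stock prices: S_uuu = 129.3, S_uud = 84.31, S_udd = 54.98, S_ddd = 35.86
Terminal payoffs (S − K): max(44.27, 0) = 44.27, max(-0.6906, 0) = 0, max(-30.02, 0) = 0, max(-49.14, 0) = 0
Node uu (S = 112.4): V_uu = e^(−0.02)·[0.6755·44.2744 + 0.3245·0.0000] = 29.3153
Node ud (S = 73.31): V_ud = e^(−0.02)·[0.6755·0.0000 + 0.3245·0.0000] = 0.0000
Node dd (S = 47.81): V_dd = e^(−0.02)·[0.6755·0.0000 + 0.3245·0.0000] = 0.0000
Node u (S = 97.75): V_u = e^(−0.02)·[0.6755·29.3153 + 0.3245·0.0000] = 19.4105
Node d (S = 63.75): V_d = e^(−0.02)·[0.6755·0.0000 + 0.3245·0.0000] = 0.0000
Node 0 (S = 85): V_0 = e^(−0.02)·[0.6755·19.4105 + 0.3245·0.0000] = 12.8522

$12.85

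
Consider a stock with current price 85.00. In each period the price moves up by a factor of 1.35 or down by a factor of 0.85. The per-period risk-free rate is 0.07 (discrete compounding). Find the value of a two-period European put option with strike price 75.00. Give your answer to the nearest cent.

Risk-neutral probability p = (1 + 0.07 − 0.85)/(1.35 − 0.85) = 0.2200/0.5000 = 0.4400
Terminal stock prices: S_uu = 154.9, S_ud = 97.54, S_dd = 61.41
Terminal payoffs (K − S): max(-79.91, 0) = 0, max(-22.54, 0) = 0, max(13.59, 0) = 13.59
Node u (S = 114.8): V_u = 1/1.07·[0.4400·0.0000 + 0.5600·0.0000] = 0.0000
Node d (S = 72.25): V_d = 1/1.07·[0.4400·0.0000 + 0.5600·13.5875] = 7.1112
Node 0 (S = 85): V_0 = 1/1.07·[0.4400·0.0000 + 0.5600·7.1112] = 3.7218

3.72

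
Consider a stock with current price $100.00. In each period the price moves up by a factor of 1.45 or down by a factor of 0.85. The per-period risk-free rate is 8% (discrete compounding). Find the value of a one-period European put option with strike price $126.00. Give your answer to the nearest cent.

Risk-neutral probability p = (1 + 0.08 − 0.85)/(1.45 − 0.85) = 0.2300/0.6000 = 0.3833
Terminal stock prices: S_u = 145, S_d = 85
Terminal payoffs (K − S): max(-19, 0) = 0, max(41, 0) = 41
Node 0 (S = 100): V_0 = 1/1.08·[0.3833·0.0000 + 0.6167·41.0000] = 23.4105

$23.41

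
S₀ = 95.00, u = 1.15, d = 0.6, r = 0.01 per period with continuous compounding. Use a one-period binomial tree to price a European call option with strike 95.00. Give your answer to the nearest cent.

Risk-neutral probability p = (e^0.01 − 0.6)/(1.15 − 0.6) = 0.4101/0.5500 = 0.7455
Terminal stock prices: S_u = 109.2, S_d = 57
Terminal payoffs (S − K): max(14.25, 0) = 14.25, max(-38, 0) = 0
Node 0 (S = 95): V_0 = e^(−0.01)·[0.7455·14.2500 + 0.2545·0.0000] = 10.5183

10.52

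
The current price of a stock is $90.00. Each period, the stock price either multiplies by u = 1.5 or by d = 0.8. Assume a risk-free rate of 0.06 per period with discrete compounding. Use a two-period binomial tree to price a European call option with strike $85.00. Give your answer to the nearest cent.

Risk-neutral probability p = (1 + 0.06 − 0.8)/(1.5 − 0.8) = 0.2600/0.7000 = 0.3714
Terminal stock prices: S_uu = 202.5, S_ud = 108, S_dd = 57.6
Terminal payoffs (S − K): max(117.5, 0) = 117.5, max(23, 0) = 23, max(-27.4, 0) = 0
Node u (S = 135): V_u = 1/1.06·[0.3714·117.5000 + 0.6286·23.0000] = 54.8113
Node d (S = 72): V_d = 1/1.06·[0.3714·23.0000 + 0.6286·0.0000] = 8.0593
Node 0 (S = 90): V_0 = 1/1.06·[0.3714·54.8113 + 0.6286·8.0593] = 23.9852

$23.99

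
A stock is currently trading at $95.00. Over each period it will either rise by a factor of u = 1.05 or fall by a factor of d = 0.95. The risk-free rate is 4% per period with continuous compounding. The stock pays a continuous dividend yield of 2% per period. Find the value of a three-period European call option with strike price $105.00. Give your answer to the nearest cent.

$1.53

Per-period risk-free factor R = e^0.04 = 1.0408; dividend-adjusted growth = e^(0.04−0.02) = 1.0202.
Risk-neutral probability p = (1.0202 − 0.95)/(1.05 − 0.95) = 0.0702/0.1000 = 0.7020
Terminal stock prices: S_uuu = 110, S_uud = 99.5, S_udd = 90.02, S_ddd = 81.45
Terminal payoffs (S − K): max(4.974, 0) = 4.974, max(-5.499, 0) = 0, max(-14.98, 0) = 0, max(-23.55, 0) = 0
Node uu (S = 104.7): V_uu = e^(−0.04)·[0.7020·4.9744 + 0.2980·0.0000] = 3.3552
Node ud (S = 94.76): V_ud = e^(−0.04)·[0.7020·0.0000 + 0.2980·0.0000] = 0.0000
Node dd (S = 85.74): V_dd = e^(−0.04)·[0.7020·0.0000 + 0.2980·0.0000] = 0.0000
Node u (S = 99.75): V_u = e^(−0.04)·[0.7020·3.3552 + 0.2980·0.0000] = 2.2630
Node d (S = 90.25): V_d = e^(−0.04)·[0.7020·0.0000 + 0.2980·0.0000] = 0.0000
Node 0 (S = 95): V_0 = e^(−0.04)·[0.7020·2.2630 + 0.2980·0.0000] = 1.5264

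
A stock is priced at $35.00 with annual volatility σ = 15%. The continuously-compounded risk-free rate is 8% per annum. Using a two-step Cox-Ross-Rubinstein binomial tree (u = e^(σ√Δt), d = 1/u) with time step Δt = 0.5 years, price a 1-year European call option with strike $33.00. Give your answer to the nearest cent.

$5.02

CRR parameters: u = e^(σ√Δt) = e^(0.15·√0.5) = 1.1119, d = 1/u = 0.8994
Per-period rate: rΔt = 0.08·0.5 = 0.04, so R = e^0.04 = 1.0408
Risk-neutral probability p = (e^0.04 − 0.8994)/(1.1119 − 0.8994) = 0.1414/0.2125 = 0.6655
Terminal stock prices: S_uu = 43.27, S_ud = 35, S_dd = 28.31
Terminal payoffs (S − K): max(10.27, 0) = 10.27, max(2, 0) = 2, max(-4.69, 0) = 0
Node u (S = 38.92): V_u = e^(−0.04)·[0.6655·10.2709 + 0.3345·2.0000] = 7.2103
Node d (S = 31.48): V_d = e^(−0.04)·[0.6655·2.0000 + 0.3345·0.0000] = 1.2789
Node 0 (S = 35): V_0 = e^(−0.04)·[0.6655·7.2103 + 0.3345·1.2789] = 5.0215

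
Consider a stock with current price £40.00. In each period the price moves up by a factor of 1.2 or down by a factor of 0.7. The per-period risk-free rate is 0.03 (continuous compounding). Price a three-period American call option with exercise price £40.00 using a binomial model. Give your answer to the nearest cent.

£7.81

Risk-neutral probability p = (e^0.03 − 0.7)/(1.2 − 0.7) = 0.3305/0.5000 = 0.6609
Terminal stock prices: S_uuu = 69.12, S_uud = 40.32, S_udd = 23.52, S_ddd = 13.72
Terminal payoffs (S − K): max(29.12, 0) = 29.12, max(0.32, 0) = 0.32, max(-16.48, 0) = 0, max(-26.28, 0) = 0
Node uu (S = 57.6): continuation = e^(−0.03)·[0.6609·29.1200 + 0.3391·0.3200] = 18.7822; exercise value = 17.6000 ≤ continuation, so V_uu = 18.7822
Node ud (S = 33.6): continuation = e^(−0.03)·[0.6609·0.3200 + 0.3391·0.0000] = 0.2052; exercise value = 0.0000 ≤ continuation, so V_ud = 0.2052
Node dd (S = 19.6): continuation = e^(−0.03)·[0.6609·0.0000 + 0.3391·0.0000] = 0.0000; exercise value = 0.0000 ≤ continuation, so V_dd = 0.0000
Node u (S = 48): continuation = e^(−0.03)·[0.6609·18.7822 + 0.3391·0.2052] = 12.1140; exercise value = 8.0000 ≤ continuation, so V_u = 12.1140
Node d (S = 28): continuation = e^(−0.03)·[0.6609·0.2052 + 0.3391·0.0000] = 0.1316; exercise value = 0.0000 ≤ continuation, so V_d = 0.1316
Node 0 (S = 40): continuation = e^(−0.03)·[0.6609·12.1140 + 0.3391·0.1316] = 7.8129; exercise value = 0.0000 ≤ continuation, so V_0 = 7.8129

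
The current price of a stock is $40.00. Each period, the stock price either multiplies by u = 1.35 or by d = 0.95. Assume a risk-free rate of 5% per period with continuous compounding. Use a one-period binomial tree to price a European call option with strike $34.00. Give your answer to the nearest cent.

Risk-neutral probability p = (e^0.05 − 0.95)/(1.35 − 0.95) = 0.1013/0.4000 = 0.2532
Terminal stock prices: S_u = 54, S_d = 38
Terminal payoffs (S − K): max(20, 0) = 20, max(4, 0) = 4
Node 0 (S = 40): V_0 = e^(−0.05)·[0.2532·20.0000 + 0.7468·4.0000] = 7.6582

$7.66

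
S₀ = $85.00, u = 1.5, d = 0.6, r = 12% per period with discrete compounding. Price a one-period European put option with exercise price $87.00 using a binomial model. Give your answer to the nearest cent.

Risk-neutral probability p = (1 + 0.12 − 0.6)/(1.5 − 0.6) = 0.5200/0.9000 = 0.5778
Terminal stock prices: S_u = 127.5, S_d = 51
Terminal payoffs (K − S): max(-40.5, 0) = 0, max(36, 0) = 36
Node 0 (S = 85): V_0 = 1/1.12·[0.5778·0.0000 + 0.4222·36.0000] = 13.5714

$13.57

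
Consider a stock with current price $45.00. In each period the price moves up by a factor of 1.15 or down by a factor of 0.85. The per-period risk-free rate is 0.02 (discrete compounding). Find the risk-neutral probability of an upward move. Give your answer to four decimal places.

p = 0.5667

Risk-neutral probability p = (1 + 0.02 − 0.85)/(1.15 − 0.85) = 0.1700/0.3000 = 0.5667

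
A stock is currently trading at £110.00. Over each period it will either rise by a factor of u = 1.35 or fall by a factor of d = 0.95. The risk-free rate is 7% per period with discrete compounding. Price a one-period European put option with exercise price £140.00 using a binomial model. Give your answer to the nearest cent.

£23.22

Risk-neutral probability p = (1 + 0.07 − 0.95)/(1.35 − 0.95) = 0.1200/0.4000 = 0.3000
Terminal stock prices: S_u = 148.5, S_d = 104.5
Terminal payoffs (K − S): max(-8.5, 0) = 0, max(35.5, 0) = 35.5
Node 0 (S = 110): V_0 = 1/1.07·[0.3000·0.0000 + 0.7000·35.5000] = 23.2243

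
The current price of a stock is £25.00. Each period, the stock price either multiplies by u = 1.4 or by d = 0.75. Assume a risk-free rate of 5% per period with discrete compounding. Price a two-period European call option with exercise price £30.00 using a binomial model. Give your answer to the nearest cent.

Risk-neutral probability p = (1 + 0.05 − 0.75)/(1.4 − 0.75) = 0.3000/0.6500 = 0.4615
Terminal stock prices: S_uu = 49, S_ud = 26.25, S_dd = 14.06
Terminal payoffs (S − K): max(19, 0) = 19, max(-3.75, 0) = 0, max(-15.94, 0) = 0
Node u (S = 35): V_u = 1/1.05·[0.4615·19.0000 + 0.5385·0.0000] = 8.3516
Node d (S = 18.75): V_d = 1/1.05·[0.4615·0.0000 + 0.5385·0.0000] = 0.0000
Node 0 (S = 25): V_0 = 1/1.05·[0.4615·8.3516 + 0.5385·0.0000] = 3.6711

£3.67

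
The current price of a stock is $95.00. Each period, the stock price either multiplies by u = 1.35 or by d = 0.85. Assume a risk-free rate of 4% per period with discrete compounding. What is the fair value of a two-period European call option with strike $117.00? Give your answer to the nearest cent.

Risk-neutral probability p = (1 + 0.04 − 0.85)/(1.35 − 0.85) = 0.1900/0.5000 = 0.3800
Terminal stock prices: S_uu = 173.1, S_ud = 109, S_dd = 68.64
Terminal payoffs (S − K): max(56.14, 0) = 56.14, max(-7.987, 0) = 0, max(-48.36, 0) = 0
Node u (S = 128.2): V_u = 1/1.04·[0.3800·56.1375 + 0.6200·0.0000] = 20.5118
Node d (S = 80.75): V_d = 1/1.04·[0.3800·0.0000 + 0.6200·0.0000] = 0.0000
Node 0 (S = 95): V_0 = 1/1.04·[0.3800·20.5118 + 0.6200·0.0000] = 7.4947

$7.49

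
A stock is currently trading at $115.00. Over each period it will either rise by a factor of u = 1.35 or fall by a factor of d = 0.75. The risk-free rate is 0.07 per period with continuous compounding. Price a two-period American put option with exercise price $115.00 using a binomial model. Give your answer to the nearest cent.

Risk-neutral probability p = (e^0.07 − 0.75)/(1.35 − 0.75) = 0.3225/0.6000 = 0.5375
Terminal stock prices: S_uu = 209.6, S_ud = 116.4, S_dd = 64.69
Terminal payoffs (K − S): max(-94.59, 0) = 0, max(-1.438, 0) = 0, max(50.31, 0) = 50.31
Node u (S = 155.2): continuation = e^(−0.07)·[0.5375·0.0000 + 0.4625·0.0000] = 0.0000; exercise value = 0.0000 ≤ continuation, so V_u = 0.0000
Node d (S = 86.25): continuation = e^(−0.07)·[0.5375·0.0000 + 0.4625·50.3125] = 21.6957; exercise value = 28.7500 > continuation, so V_d = 28.7500 (exercise)
Node 0 (S = 115): continuation = e^(−0.07)·[0.5375·0.0000 + 0.4625·28.7500] = 12.3976; exercise value = 0.0000 ≤ continuation, so V_0 = 12.3976

$12.40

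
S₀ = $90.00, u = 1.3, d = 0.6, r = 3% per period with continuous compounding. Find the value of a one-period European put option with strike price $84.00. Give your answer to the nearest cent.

Risk-neutral probability p = (e^0.03 − 0.6)/(1.3 − 0.6) = 0.4305/0.7000 = 0.6149
Terminal stock prices: S_u = 117, S_d = 54
Terminal payoffs (K − S): max(-33, 0) = 0, max(30, 0) = 30
Node 0 (S = 90): V_0 = e^(−0.03)·[0.6149·0.0000 + 0.3851·30.0000] = 11.2105

$11.21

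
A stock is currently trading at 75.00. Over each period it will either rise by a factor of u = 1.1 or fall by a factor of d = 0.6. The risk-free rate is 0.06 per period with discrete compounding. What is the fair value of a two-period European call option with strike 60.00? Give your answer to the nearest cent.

23.16

Risk-neutral probability p = (1 + 0.06 − 0.6)/(1.1 − 0.6) = 0.4600/0.5000 = 0.9200
Terminal stock prices: S_uu = 90.75, S_ud = 49.5, S_dd = 27
Terminal payoffs (S − K): max(30.75, 0) = 30.75, max(-10.5, 0) = 0, max(-33, 0) = 0
Node u (S = 82.5): V_u = 1/1.06·[0.9200·30.7500 + 0.0800·0.0000] = 26.6887
Node d (S = 45): V_d = 1/1.06·[0.9200·0.0000 + 0.0800·0.0000] = 0.0000
Node 0 (S = 75): V_0 = 1/1.06·[0.9200·26.6887 + 0.0800·0.0000] = 23.1638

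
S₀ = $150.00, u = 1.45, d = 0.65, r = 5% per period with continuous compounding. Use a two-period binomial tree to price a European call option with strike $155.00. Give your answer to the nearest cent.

$36.51

Risk-neutral probability p = (e^0.05 − 0.65)/(1.45 − 0.65) = 0.4013/0.8000 = 0.5016
Terminal stock prices: S_uu = 315.4, S_ud = 141.4, S_dd = 63.38
Terminal payoffs (S − K): max(160.4, 0) = 160.4, max(-13.62, 0) = 0, max(-91.62, 0) = 0
Node u (S = 217.5): V_u = e^(−0.05)·[0.5016·160.3750 + 0.4984·0.0000] = 76.5191
Node d (S = 97.5): V_d = e^(−0.05)·[0.5016·0.0000 + 0.4984·0.0000] = 0.0000
Node 0 (S = 150): V_0 = e^(−0.05)·[0.5016·76.5191 + 0.4984·0.0000] = 36.5093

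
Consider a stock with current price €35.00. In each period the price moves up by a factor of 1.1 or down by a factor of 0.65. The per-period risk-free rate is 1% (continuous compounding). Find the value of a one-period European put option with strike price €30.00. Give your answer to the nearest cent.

€1.43

Risk-neutral probability p = (e^0.01 − 0.65)/(1.1 − 0.65) = 0.3601/0.4500 = 0.8001
Terminal stock prices: S_u = 38.5, S_d = 22.75
Terminal payoffs (K − S): max(-8.5, 0) = 0, max(7.25, 0) = 7.25
Node 0 (S = 35): V_0 = e^(−0.01)·[0.8001·0.0000 + 0.1999·7.2500] = 1.4348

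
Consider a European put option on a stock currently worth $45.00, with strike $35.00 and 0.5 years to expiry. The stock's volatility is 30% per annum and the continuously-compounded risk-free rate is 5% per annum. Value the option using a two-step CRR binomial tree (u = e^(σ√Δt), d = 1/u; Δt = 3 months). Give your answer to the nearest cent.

CRR parameters: u = e^(σ√Δt) = e^(0.3·√0.25) = 1.1618, d = 1/u = 0.8607
Per-period rate: rΔt = 0.05·0.25 = 0.0125, so R = e^0.0125 = 1.0126
Risk-neutral probability p = (e^0.0125 − 0.8607)/(1.1618 − 0.8607) = 0.1519/0.3011 = 0.5043
Terminal stock prices: S_uu = 60.74, S_ud = 45, S_dd = 33.34
Terminal payoffs (K − S): max(-25.74, 0) = 0, max(-10, 0) = 0, max(1.663, 0) = 1.663
Node u (S = 52.28): V_u = e^(−0.0125)·[0.5043·0.0000 + 0.4957·0.0000] = 0.0000
Node d (S = 38.73): V_d = e^(−0.0125)·[0.5043·0.0000 + 0.4957·1.6632] = 0.8141
Node 0 (S = 45): V_0 = e^(−0.0125)·[0.5043·0.0000 + 0.4957·0.8141] = 0.3985

$0.40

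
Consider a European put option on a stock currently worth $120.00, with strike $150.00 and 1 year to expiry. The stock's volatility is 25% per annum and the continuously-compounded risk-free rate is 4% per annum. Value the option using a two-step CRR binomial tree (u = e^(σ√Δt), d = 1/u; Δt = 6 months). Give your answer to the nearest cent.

$29.40

CRR parameters: u = e^(σ√Δt) = e^(0.25·√0.5) = 1.1934, d = 1/u = 0.8380
Per-period rate: rΔt = 0.04·0.5 = 0.02, so R = e^0.02 = 1.0202
Risk-neutral probability p = (e^0.02 − 0.8380)/(1.1934 − 0.8380) = 0.1822/0.3554 = 0.5128
Terminal stock prices: S_uu = 170.9, S_ud = 120, S_dd = 84.26
Terminal payoffs (K − S): max(-20.89, 0) = 0, max(30, 0) = 30, max(65.74, 0) = 65.74
Node u (S = 143.2): V_u = e^(−0.02)·[0.5128·0.0000 + 0.4872·30.0000] = 14.3277
Node d (S = 100.6): V_d = e^(−0.02)·[0.5128·30.0000 + 0.4872·65.7374] = 46.4738
Node 0 (S = 120): V_0 = e^(−0.02)·[0.5128·14.3277 + 0.4872·46.4738] = 29.3966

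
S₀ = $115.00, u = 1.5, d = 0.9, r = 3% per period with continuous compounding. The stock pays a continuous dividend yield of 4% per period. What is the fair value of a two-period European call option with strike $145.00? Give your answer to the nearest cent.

$4.88

Per-period risk-free factor R = e^0.03 = 1.0305; dividend-adjusted growth = e^(0.03−0.04) = 0.9900.
Risk-neutral probability p = (0.9900 − 0.9)/(1.5 − 0.9) = 0.0900/0.6000 = 0.1501
Terminal stock prices: S_uu = 258.8, S_ud = 155.2, S_dd = 93.15
Terminal payoffs (S − K): max(113.8, 0) = 113.8, max(10.25, 0) = 10.25, max(-51.85, 0) = 0
Node u (S = 172.5): V_u = e^(−0.03)·[0.1501·113.7500 + 0.8499·10.2500] = 25.0216
Node d (S = 103.5): V_d = e^(−0.03)·[0.1501·10.2500 + 0.8499·0.0000] = 1.4929
Node 0 (S = 115): V_0 = e^(−0.03)·[0.1501·25.0216 + 0.8499·1.4929] = 4.8757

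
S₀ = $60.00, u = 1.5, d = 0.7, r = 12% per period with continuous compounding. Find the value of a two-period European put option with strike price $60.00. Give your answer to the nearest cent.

$5.22

Risk-neutral probability p = (e^0.12 − 0.7)/(1.5 − 0.7) = 0.4275/0.8000 = 0.5344
Terminal stock prices: S_uu = 135, S_ud = 63, S_dd = 29.4
Terminal payoffs (K − S): max(-75, 0) = 0, max(-3, 0) = 0, max(30.6, 0) = 30.6
Node u (S = 90): V_u = e^(−0.12)·[0.5344·0.0000 + 0.4656·0.0000] = 0.0000
Node d (S = 42): V_d = e^(−0.12)·[0.5344·0.0000 + 0.4656·30.6000] = 12.6371
Node 0 (S = 60): V_0 = e^(−0.12)·[0.5344·0.0000 + 0.4656·12.6371] = 5.2188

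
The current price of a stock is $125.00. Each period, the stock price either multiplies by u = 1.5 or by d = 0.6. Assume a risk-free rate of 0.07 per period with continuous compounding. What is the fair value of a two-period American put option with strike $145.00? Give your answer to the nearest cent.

Risk-neutral probability p = (e^0.07 − 0.6)/(1.5 − 0.6) = 0.4725/0.9000 = 0.5250
Terminal stock prices: S_uu = 281.2, S_ud = 112.5, S_dd = 45
Terminal payoffs (K − S): max(-136.2, 0) = 0, max(32.5, 0) = 32.5, max(100, 0) = 100
Node u (S = 187.5): continuation = e^(−0.07)·[0.5250·0.0000 + 0.4750·32.5000] = 14.3936; exercise value = 0.0000 ≤ continuation, so V_u = 14.3936
Node d (S = 75): continuation = e^(−0.07)·[0.5250·32.5000 + 0.4750·100.0000] = 60.1971; exercise value = 70.0000 > continuation, so V_d = 70.0000 (exercise)
Node 0 (S = 125): continuation = e^(−0.07)·[0.5250·14.3936 + 0.4750·70.0000] = 38.0474; exercise value = 20.0000 ≤ continuation, so V_0 = 38.0474

$38.05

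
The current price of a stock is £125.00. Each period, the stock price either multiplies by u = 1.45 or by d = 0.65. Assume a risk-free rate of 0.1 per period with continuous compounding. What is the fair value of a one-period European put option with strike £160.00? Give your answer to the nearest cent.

Risk-neutral probability p = (e^0.1 − 0.65)/(1.45 − 0.65) = 0.4552/0.8000 = 0.5690
Terminal stock prices: S_u = 181.2, S_d = 81.25
Terminal payoffs (K − S): max(-21.25, 0) = 0, max(78.75, 0) = 78.75
Node 0 (S = 125): V_0 = e^(−0.1)·[0.5690·0.0000 + 0.4310·78.7500] = 30.7139

£30.71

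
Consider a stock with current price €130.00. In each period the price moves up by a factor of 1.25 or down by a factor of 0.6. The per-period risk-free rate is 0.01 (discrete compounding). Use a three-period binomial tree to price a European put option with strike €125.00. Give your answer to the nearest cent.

Risk-neutral probability p = (1 + 0.01 − 0.6)/(1.25 − 0.6) = 0.4100/0.6500 = 0.6308
Terminal stock prices: S_uuu = 253.9, S_uud = 121.9, S_udd = 58.5, S_ddd = 28.08
Terminal payoffs (K − S): max(-128.9, 0) = 0, max(3.125, 0) = 3.125, max(66.5, 0) = 66.5, max(96.92, 0) = 96.92
Node uu (S = 203.1): V_uu = 1/1.01·[0.6308·0.0000 + 0.3692·3.1250] = 1.1424
Node ud (S = 97.5): V_ud = 1/1.01·[0.6308·3.1250 + 0.3692·66.5000] = 26.2624
Node dd (S = 46.8): V_dd = 1/1.01·[0.6308·66.5000 + 0.3692·96.9200] = 76.9624
Node u (S = 162.5): V_u = 1/1.01·[0.6308·1.1424 + 0.3692·26.2624] = 10.3143
Node d (S = 78): V_d = 1/1.01·[0.6308·26.2624 + 0.3692·76.9624] = 44.5370
Node 0 (S = 130): V_0 = 1/1.01·[0.6308·10.3143 + 0.3692·44.5370] = 22.7232

€22.72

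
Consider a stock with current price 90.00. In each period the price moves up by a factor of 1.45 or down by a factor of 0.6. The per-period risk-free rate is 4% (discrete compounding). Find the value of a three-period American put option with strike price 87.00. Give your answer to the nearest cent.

Risk-neutral probability p = (1 + 0.04 − 0.6)/(1.45 − 0.6) = 0.4400/0.8500 = 0.5176
Terminal stock prices: S_uuu = 274.4, S_uud = 113.5, S_udd = 46.98, S_ddd = 19.44
Terminal payoffs (K − S): max(-187.4, 0) = 0, max(-26.53, 0) = 0, max(40.02, 0) = 40.02, max(67.56, 0) = 67.56
Node uu (S = 189.2): continuation = 1/1.04·[0.5176·0.0000 + 0.4824·0.0000] = 0.0000; exercise value = 0.0000 ≤ continuation, so V_uu = 0.0000
Node ud (S = 78.3): continuation = 1/1.04·[0.5176·0.0000 + 0.4824·40.0200] = 18.5613; exercise value = 8.7000 ≤ continuation, so V_ud = 18.5613
Node dd (S = 32.4): continuation = 1/1.04·[0.5176·40.0200 + 0.4824·67.5600] = 51.2538; exercise value = 54.6000 > continuation, so V_dd = 54.6000 (exercise)
Node u (S = 130.5): continuation = 1/1.04·[0.5176·0.0000 + 0.4824·18.5613] = 8.6088; exercise value = 0.0000 ≤ continuation, so V_u = 8.6088
Node d (S = 54): continuation = 1/1.04·[0.5176·18.5613 + 0.4824·54.6000] = 34.5622; exercise value = 33.0000 ≤ continuation, so V_d = 34.5622
Node 0 (S = 90): continuation = 1/1.04·[0.5176·8.6088 + 0.4824·34.5622] = 20.3149; exercise value = 0.0000 ≤ continuation, so V_0 = 20.3149

20.31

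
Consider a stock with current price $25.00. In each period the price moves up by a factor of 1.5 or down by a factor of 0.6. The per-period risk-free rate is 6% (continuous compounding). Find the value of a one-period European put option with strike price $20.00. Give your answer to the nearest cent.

Risk-neutral probability p = (e^0.06 − 0.6)/(1.5 − 0.6) = 0.4618/0.9000 = 0.5132
Terminal stock prices: S_u = 37.5, S_d = 15
Terminal payoffs (K − S): max(-17.5, 0) = 0, max(5, 0) = 5
Node 0 (S = 25): V_0 = e^(−0.06)·[0.5132·0.0000 + 0.4868·5.0000] = 2.2925

$2.29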